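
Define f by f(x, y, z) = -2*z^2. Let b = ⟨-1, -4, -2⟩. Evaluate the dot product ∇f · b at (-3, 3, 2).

∂f/∂x = 0
∂f/∂y = 0
∂f/∂z = -4*z
∇f at (-3, 3, 2) = (0, 0, -8)
∇f · b = (0)(-1) + (0)(-4) + (-8)(-2) = 16

16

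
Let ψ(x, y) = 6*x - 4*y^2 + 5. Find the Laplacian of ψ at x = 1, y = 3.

-8

∂²ψ/∂x² = 0
∂²ψ/∂y² = -8
∇²ψ = -8
At (1, 3): -8.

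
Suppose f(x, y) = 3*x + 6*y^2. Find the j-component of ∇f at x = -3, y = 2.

(∇f)_2 = ∂f/∂y = 12*y
At (-3, 2): 24.

24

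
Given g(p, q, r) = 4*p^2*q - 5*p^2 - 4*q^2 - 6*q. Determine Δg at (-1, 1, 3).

-10

∂²g/∂p² = 2*(4*q - 5)
∂²g/∂q² = -8
∂²g/∂r² = 0
∇²g = 8*q - 18
At (-1, 1, 3): -10.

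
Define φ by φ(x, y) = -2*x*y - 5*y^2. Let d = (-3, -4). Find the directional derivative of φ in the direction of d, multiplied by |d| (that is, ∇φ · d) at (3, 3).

∂φ/∂x = -2*y
∂φ/∂y = -2*x - 10*y
∇φ at (3, 3) = (-6, -36)
∇φ · d = (-6)(-3) + (-36)(-4) = 162

162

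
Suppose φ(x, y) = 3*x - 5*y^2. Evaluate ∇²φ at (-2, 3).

-10

∂²φ/∂x² = 0
∂²φ/∂y² = -10
∇²φ = -10
At (-2, 3): -10.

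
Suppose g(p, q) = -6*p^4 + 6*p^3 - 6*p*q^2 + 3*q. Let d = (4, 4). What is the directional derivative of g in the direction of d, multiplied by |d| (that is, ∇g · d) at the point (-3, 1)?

∂g/∂p = -24*p^3 + 18*p^2 - 6*q^2
∂g/∂q = -12*p*q + 3
∇g at (-3, 1) = (804, 39)
∇g · d = (804)(4) + (39)(4) = 3372

3372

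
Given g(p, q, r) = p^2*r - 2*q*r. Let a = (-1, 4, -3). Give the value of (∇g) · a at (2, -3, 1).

-42

∂g/∂p = 2*p*r
∂g/∂q = -2*r
∂g/∂r = p^2 - 2*q
∇g at (2, -3, 1) = (4, -2, 10)
∇g · a = (4)(-1) + (-2)(4) + (10)(-3) = -42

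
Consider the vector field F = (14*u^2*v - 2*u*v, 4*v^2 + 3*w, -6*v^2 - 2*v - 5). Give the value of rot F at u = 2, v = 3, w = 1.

(-41, 0, -52)

(∇×F)₁ = ∂F₃/∂v − ∂F₂/∂w = -12*v - 5
(∇×F)₂ = ∂F₁/∂w − ∂F₃/∂u = 0
(∇×F)₃ = ∂F₂/∂u − ∂F₁/∂v = -14*u^2 + 2*u
∇×F = (-12*v - 5, 0, -14*u^2 + 2*u)
At (2, 3, 1): (-41, 0, -52).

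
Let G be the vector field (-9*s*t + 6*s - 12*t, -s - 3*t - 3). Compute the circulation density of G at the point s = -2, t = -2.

-7

∂G₂/∂s = -1
∂G₁/∂t = -9*s - 12
Scalar curl = 9*s + 11
At (-2, -2): -7.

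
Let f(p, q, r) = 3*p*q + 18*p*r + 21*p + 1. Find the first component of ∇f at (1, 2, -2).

-9

(∇f)_1 = ∂f/∂p = 3*q + 18*r + 21
At (1, 2, -2): -9.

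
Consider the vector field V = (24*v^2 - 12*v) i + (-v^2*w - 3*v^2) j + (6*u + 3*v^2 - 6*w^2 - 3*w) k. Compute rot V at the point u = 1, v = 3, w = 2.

(∇×V)₁ = ∂V₃/∂v − ∂V₂/∂w = v^2 + 6*v
(∇×V)₂ = ∂V₁/∂w − ∂V₃/∂u = -6
(∇×V)₃ = ∂V₂/∂u − ∂V₁/∂v = -48*v + 12
∇×V = (v^2 + 6*v, -6, -48*v + 12)
At (1, 3, 2): (27, -6, -132).

(27, -6, -132)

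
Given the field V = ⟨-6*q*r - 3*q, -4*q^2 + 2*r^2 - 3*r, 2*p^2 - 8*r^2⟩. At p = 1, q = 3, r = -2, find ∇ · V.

∂V₁/∂p = 0
∂V₂/∂q = -8*q
∂V₃/∂r = -16*r
∇·V = -8*q - 16*r
At (1, 3, -2): 8.

8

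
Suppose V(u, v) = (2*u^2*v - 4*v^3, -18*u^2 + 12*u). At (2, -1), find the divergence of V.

∂V₁/∂u = 4*u*v
∂V₂/∂v = 0
∇·V = 4*u*v
At (2, -1): -8.

-8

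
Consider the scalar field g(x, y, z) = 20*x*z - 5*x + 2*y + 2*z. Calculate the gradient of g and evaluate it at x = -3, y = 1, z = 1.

(15, 2, -58)

∂g/∂x = 20*z - 5
∂g/∂y = 2
∂g/∂z = 20*x + 2
∇g = (20*z - 5, 2, 20*x + 2)
At (-3, 1, 1): (15, 2, -58).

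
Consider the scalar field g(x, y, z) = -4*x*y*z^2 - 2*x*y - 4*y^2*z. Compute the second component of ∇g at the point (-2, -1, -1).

(∇g)_2 = ∂g/∂y = -4*x*z^2 - 2*x - 8*y*z
At (-2, -1, -1): 4.

4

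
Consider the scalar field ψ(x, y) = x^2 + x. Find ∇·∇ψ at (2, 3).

2

∂²ψ/∂x² = 2
∂²ψ/∂y² = 0
∇²ψ = 2
At (2, 3): 2.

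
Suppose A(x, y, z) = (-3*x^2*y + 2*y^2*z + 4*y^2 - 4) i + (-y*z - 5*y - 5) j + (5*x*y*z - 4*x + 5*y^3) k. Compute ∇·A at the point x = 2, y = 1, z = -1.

∂A₁/∂x = -6*x*y
∂A₂/∂y = -z - 5
∂A₃/∂z = 5*x*y
∇·A = -x*y - z - 5
At (2, 1, -1): -6.

-6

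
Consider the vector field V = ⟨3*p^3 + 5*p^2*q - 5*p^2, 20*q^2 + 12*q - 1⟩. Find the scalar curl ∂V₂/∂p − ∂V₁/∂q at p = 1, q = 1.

∂V₂/∂p = 0
∂V₁/∂q = 5*p^2
Scalar curl = -5*p^2
At (1, 1): -5.

-5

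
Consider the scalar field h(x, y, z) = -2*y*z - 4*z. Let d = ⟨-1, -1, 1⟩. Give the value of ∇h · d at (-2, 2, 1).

-6

∂h/∂x = 0
∂h/∂y = -2*z
∂h/∂z = -2*y - 4
∇h at (-2, 2, 1) = (0, -2, -8)
∇h · d = (0)(-1) + (-2)(-1) + (-8)(1) = -6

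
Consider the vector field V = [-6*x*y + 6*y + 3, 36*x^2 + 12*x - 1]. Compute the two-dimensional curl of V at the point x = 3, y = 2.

240

∂V₂/∂x = 72*x + 12
∂V₁/∂y = -6*x + 6
Scalar curl = 78*x + 6
At (3, 2): 240.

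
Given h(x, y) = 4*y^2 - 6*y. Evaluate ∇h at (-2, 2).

∂h/∂x = 0
∂h/∂y = 8*y - 6
∇h = (0, 8*y - 6)
At (-2, 2): (0, 10).

(0, 10)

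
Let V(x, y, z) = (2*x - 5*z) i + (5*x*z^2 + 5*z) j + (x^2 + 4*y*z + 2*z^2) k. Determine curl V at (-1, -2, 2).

(∇×V)₁ = ∂V₃/∂y − ∂V₂/∂z = -10*x*z + 4*z - 5
(∇×V)₂ = ∂V₁/∂z − ∂V₃/∂x = -2*x - 5
(∇×V)₃ = ∂V₂/∂x − ∂V₁/∂y = 5*z^2
∇×V = (-10*x*z + 4*z - 5, -2*x - 5, 5*z^2)
At (-1, -2, 2): (23, -3, 20).

(23, -3, 20)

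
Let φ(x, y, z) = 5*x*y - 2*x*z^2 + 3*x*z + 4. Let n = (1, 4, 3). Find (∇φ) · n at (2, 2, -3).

∂φ/∂x = 5*y - 2*z^2 + 3*z
∂φ/∂y = 5*x
∂φ/∂z = -4*x*z + 3*x
∇φ at (2, 2, -3) = (-17, 10, 30)
∇φ · n = (-17)(1) + (10)(4) + (30)(3) = 113

113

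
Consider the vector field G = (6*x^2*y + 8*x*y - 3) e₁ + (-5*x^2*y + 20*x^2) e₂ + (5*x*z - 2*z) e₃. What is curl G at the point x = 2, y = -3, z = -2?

(0, 10, 100)

(∇×G)₁ = ∂G₃/∂y − ∂G₂/∂z = 0
(∇×G)₂ = ∂G₁/∂z − ∂G₃/∂x = -5*z
(∇×G)₃ = ∂G₂/∂x − ∂G₁/∂y = -6*x^2 - 10*x*y + 32*x
∇×G = (0, -5*z, -6*x^2 - 10*x*y + 32*x)
At (2, -3, -2): (0, 10, 100).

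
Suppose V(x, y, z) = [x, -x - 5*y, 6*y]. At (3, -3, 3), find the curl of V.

(∇×V)₁ = ∂V₃/∂y − ∂V₂/∂z = 6
(∇×V)₂ = ∂V₁/∂z − ∂V₃/∂x = 0
(∇×V)₃ = ∂V₂/∂x − ∂V₁/∂y = -1
∇×V = (6, 0, -1)
At (3, -3, 3): (6, 0, -1).

(6, 0, -1)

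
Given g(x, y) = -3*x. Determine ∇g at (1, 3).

(-3, 0)

∂g/∂x = -3
∂g/∂y = 0
∇g = (-3, 0)
At (1, 3): (-3, 0).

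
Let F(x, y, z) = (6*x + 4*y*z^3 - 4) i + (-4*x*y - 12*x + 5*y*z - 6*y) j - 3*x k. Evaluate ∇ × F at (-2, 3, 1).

(∇×F)₁ = ∂F₃/∂y − ∂F₂/∂z = -5*y
(∇×F)₂ = ∂F₁/∂z − ∂F₃/∂x = 12*y*z^2 + 3
(∇×F)₃ = ∂F₂/∂x − ∂F₁/∂y = -4*y - 4*z^3 - 12
∇×F = (-5*y, 12*y*z^2 + 3, -4*y - 4*z^3 - 12)
At (-2, 3, 1): (-15, 39, -28).

(-15, 39, -28)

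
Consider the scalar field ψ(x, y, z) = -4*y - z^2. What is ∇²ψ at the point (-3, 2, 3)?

∂²ψ/∂x² = 0
∂²ψ/∂y² = 0
∂²ψ/∂z² = -2
∇²ψ = -2
At (-3, 2, 3): -2.

-2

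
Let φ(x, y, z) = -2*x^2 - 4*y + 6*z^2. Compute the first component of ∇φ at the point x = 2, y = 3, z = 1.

-8

(∇φ)_1 = ∂φ/∂x = -4*x
At (2, 3, 1): -8.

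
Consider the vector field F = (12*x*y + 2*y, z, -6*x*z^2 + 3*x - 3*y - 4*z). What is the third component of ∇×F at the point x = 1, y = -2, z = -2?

(∇×F)_3 = ∂F₂/∂x − ∂F₁/∂y
= 0 − (12*x + 2)
= -12*x - 2
At (1, -2, -2): -14.

-14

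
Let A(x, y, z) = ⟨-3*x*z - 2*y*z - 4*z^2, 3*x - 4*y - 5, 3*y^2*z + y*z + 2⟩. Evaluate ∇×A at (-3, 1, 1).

(7, -1, 5)

(∇×A)₁ = ∂A₃/∂y − ∂A₂/∂z = 6*y*z + z
(∇×A)₂ = ∂A₁/∂z − ∂A₃/∂x = -3*x - 2*y - 8*z
(∇×A)₃ = ∂A₂/∂x − ∂A₁/∂y = 2*z + 3
∇×A = (6*y*z + z, -3*x - 2*y - 8*z, 2*z + 3)
At (-3, 1, 1): (7, -1, 5).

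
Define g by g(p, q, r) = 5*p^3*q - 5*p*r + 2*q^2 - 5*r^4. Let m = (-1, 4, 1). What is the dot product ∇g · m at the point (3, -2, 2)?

∂g/∂p = 15*p^2*q - 5*r
∂g/∂q = 5*p^3 + 4*q
∂g/∂r = -5*p - 20*r^3
∇g at (3, -2, 2) = (-280, 127, -175)
∇g · m = (-280)(-1) + (127)(4) + (-175)(1) = 613

613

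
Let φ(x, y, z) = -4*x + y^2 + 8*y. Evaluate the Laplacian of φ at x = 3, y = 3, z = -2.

2

∂²φ/∂x² = 0
∂²φ/∂y² = 2
∂²φ/∂z² = 0
∇²φ = 2
At (3, 3, -2): 2.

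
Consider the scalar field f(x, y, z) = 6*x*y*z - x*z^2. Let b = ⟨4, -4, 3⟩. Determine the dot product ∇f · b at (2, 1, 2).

∂f/∂x = 6*y*z - z^2
∂f/∂y = 6*x*z
∂f/∂z = 6*x*y - 2*x*z
∇f at (2, 1, 2) = (8, 24, 4)
∇f · b = (8)(4) + (24)(-4) + (4)(3) = -52

-52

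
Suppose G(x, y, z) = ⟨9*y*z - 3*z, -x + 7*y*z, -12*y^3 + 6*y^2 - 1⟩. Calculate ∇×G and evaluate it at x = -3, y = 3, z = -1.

(-309, 24, 8)

(∇×G)₁ = ∂G₃/∂y − ∂G₂/∂z = -36*y^2 + 5*y
(∇×G)₂ = ∂G₁/∂z − ∂G₃/∂x = 9*y - 3
(∇×G)₃ = ∂G₂/∂x − ∂G₁/∂y = -9*z - 1
∇×G = (-36*y^2 + 5*y, 9*y - 3, -9*z - 1)
At (-3, 3, -1): (-309, 24, 8).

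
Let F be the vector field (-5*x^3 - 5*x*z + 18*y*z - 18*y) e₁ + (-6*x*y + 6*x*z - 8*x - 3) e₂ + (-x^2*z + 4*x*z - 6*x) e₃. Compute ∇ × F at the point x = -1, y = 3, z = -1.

(6, 71, 4)

(∇×F)₁ = ∂F₃/∂y − ∂F₂/∂z = -6*x
(∇×F)₂ = ∂F₁/∂z − ∂F₃/∂x = 2*x*z - 5*x + 18*y - 4*z + 6
(∇×F)₃ = ∂F₂/∂x − ∂F₁/∂y = -6*y - 12*z + 10
∇×F = (-6*x, 2*x*z - 5*x + 18*y - 4*z + 6, -6*y - 12*z + 10)
At (-1, 3, -1): (6, 71, 4).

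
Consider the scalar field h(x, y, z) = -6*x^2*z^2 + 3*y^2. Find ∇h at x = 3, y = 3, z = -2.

∂h/∂x = -12*x*z^2
∂h/∂y = 6*y
∂h/∂z = -12*x^2*z
∇h = (-12*x*z^2, 6*y, -12*x^2*z)
At (3, 3, -2): (-144, 18, 216).

(-144, 18, 216)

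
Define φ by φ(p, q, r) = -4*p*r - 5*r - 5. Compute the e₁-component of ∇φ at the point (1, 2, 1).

(∇φ)_1 = ∂φ/∂p = -4*r
At (1, 2, 1): -4.

-4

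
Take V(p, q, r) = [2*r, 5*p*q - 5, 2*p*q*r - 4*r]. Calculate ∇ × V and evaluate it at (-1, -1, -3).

(6, -4, -5)

(∇×V)₁ = ∂V₃/∂q − ∂V₂/∂r = 2*p*r
(∇×V)₂ = ∂V₁/∂r − ∂V₃/∂p = -2*q*r + 2
(∇×V)₃ = ∂V₂/∂p − ∂V₁/∂q = 5*q
∇×V = (2*p*r, -2*q*r + 2, 5*q)
At (-1, -1, -3): (6, -4, -5).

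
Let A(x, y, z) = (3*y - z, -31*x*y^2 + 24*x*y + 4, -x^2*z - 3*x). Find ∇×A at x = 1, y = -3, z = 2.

(∇×A)₁ = ∂A₃/∂y − ∂A₂/∂z = 0
(∇×A)₂ = ∂A₁/∂z − ∂A₃/∂x = 2*x*z + 2
(∇×A)₃ = ∂A₂/∂x − ∂A₁/∂y = -31*y^2 + 24*y - 3
∇×A = (0, 2*x*z + 2, -31*y^2 + 24*y - 3)
At (1, -3, 2): (0, 6, -354).

(0, 6, -354)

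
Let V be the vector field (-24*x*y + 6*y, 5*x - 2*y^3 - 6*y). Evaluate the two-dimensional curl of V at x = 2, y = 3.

∂V₂/∂x = 5
∂V₁/∂y = -24*x + 6
Scalar curl = 24*x - 1
At (2, 3): 47.

47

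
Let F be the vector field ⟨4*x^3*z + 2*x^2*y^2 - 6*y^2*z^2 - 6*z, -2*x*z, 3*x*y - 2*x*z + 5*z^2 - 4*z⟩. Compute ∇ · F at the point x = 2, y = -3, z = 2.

180

∂F₁/∂x = 12*x^2*z + 4*x*y^2
∂F₂/∂y = 0
∂F₃/∂z = -2*x + 10*z - 4
∇·F = 12*x^2*z + 4*x*y^2 - 2*x + 10*z - 4
At (2, -3, 2): 180.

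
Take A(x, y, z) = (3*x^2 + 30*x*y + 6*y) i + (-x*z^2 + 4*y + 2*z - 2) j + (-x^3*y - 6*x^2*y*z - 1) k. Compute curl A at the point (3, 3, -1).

(∇×A)₁ = ∂A₃/∂y − ∂A₂/∂z = -x^3 - 6*x^2*z + 2*x*z - 2
(∇×A)₂ = ∂A₁/∂z − ∂A₃/∂x = 3*x^2*y + 12*x*y*z
(∇×A)₃ = ∂A₂/∂x − ∂A₁/∂y = -30*x - z^2 - 6
∇×A = (-x^3 - 6*x^2*z + 2*x*z - 2, 3*x^2*y + 12*x*y*z, -30*x - z^2 - 6)
At (3, 3, -1): (19, -27, -97).

(19, -27, -97)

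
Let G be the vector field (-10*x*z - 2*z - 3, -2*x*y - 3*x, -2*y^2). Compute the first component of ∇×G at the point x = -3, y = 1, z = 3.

(∇×G)_1 = ∂G₃/∂y − ∂G₂/∂z
= -4*y − (0)
= -4*y
At (-3, 1, 3): -4.

-4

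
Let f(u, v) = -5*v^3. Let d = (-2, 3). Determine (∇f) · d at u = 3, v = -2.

-180

∂f/∂u = 0
∂f/∂v = -15*v^2
∇f at (3, -2) = (0, -60)
∇f · d = (0)(-2) + (-60)(3) = -180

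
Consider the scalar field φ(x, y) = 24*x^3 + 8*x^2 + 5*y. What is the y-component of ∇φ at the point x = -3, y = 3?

5

(∇φ)_2 = ∂φ/∂y = 5
At (-3, 3): 5.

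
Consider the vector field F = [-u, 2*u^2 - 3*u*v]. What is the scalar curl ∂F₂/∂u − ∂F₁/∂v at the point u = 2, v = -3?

17

∂F₂/∂u = 4*u - 3*v
∂F₁/∂v = 0
Scalar curl = 4*u - 3*v
At (2, -3): 17.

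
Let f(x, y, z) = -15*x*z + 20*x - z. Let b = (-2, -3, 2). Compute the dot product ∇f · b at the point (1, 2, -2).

-132

∂f/∂x = -15*z + 20
∂f/∂y = 0
∂f/∂z = -15*x - 1
∇f at (1, 2, -2) = (50, 0, -16)
∇f · b = (50)(-2) + (0)(-3) + (-16)(2) = -132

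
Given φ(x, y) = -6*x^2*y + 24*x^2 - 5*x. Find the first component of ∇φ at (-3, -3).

-257

(∇φ)_1 = ∂φ/∂x = -12*x*y + 48*x - 5
At (-3, -3): -257.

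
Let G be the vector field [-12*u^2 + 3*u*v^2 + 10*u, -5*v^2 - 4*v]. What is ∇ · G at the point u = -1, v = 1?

23

∂G₁/∂u = -24*u + 3*v^2 + 10
∂G₂/∂v = -10*v - 4
∇·G = -24*u + 3*v^2 - 10*v + 6
At (-1, 1): 23.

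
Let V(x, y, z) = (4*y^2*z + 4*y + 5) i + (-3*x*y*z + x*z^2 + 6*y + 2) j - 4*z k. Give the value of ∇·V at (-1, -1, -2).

∂V₁/∂x = 0
∂V₂/∂y = -3*x*z + 6
∂V₃/∂z = -4
∇·V = -3*x*z + 2
At (-1, -1, -2): -4.

-4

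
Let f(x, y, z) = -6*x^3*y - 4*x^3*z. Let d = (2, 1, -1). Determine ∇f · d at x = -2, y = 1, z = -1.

-32

∂f/∂x = -18*x^2*y - 12*x^2*z
∂f/∂y = -6*x^3
∂f/∂z = -4*x^3
∇f at (-2, 1, -1) = (-24, 48, 32)
∇f · d = (-24)(2) + (48)(1) + (32)(-1) = -32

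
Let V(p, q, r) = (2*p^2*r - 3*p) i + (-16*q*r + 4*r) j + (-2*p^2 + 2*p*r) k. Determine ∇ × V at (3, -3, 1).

(-52, 28, 0)

(∇×V)₁ = ∂V₃/∂q − ∂V₂/∂r = 16*q - 4
(∇×V)₂ = ∂V₁/∂r − ∂V₃/∂p = 2*p^2 + 4*p - 2*r
(∇×V)₃ = ∂V₂/∂p − ∂V₁/∂q = 0
∇×V = (16*q - 4, 2*p^2 + 4*p - 2*r, 0)
At (3, -3, 1): (-52, 28, 0).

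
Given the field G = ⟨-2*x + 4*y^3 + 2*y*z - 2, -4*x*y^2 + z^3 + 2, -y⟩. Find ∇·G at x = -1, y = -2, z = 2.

∂G₁/∂x = -2
∂G₂/∂y = -8*x*y
∂G₃/∂z = 0
∇·G = -8*x*y - 2
At (-1, -2, 2): -18.

-18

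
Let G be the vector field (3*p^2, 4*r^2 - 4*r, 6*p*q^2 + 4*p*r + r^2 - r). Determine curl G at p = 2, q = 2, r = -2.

(∇×G)₁ = ∂G₃/∂q − ∂G₂/∂r = 12*p*q - 8*r + 4
(∇×G)₂ = ∂G₁/∂r − ∂G₃/∂p = -6*q^2 - 4*r
(∇×G)₃ = ∂G₂/∂p − ∂G₁/∂q = 0
∇×G = (12*p*q - 8*r + 4, -6*q^2 - 4*r, 0)
At (2, 2, -2): (68, -16, 0).

(68, -16, 0)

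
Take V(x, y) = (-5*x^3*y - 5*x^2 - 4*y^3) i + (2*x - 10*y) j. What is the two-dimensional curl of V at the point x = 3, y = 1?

∂V₂/∂x = 2
∂V₁/∂y = -5*x^3 - 12*y^2
Scalar curl = 5*x^3 + 12*y^2 + 2
At (3, 1): 149.

149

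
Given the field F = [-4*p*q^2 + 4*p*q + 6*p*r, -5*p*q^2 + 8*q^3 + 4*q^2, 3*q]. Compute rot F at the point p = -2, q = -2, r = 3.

(3, -12, 20)

(∇×F)₁ = ∂F₃/∂q − ∂F₂/∂r = 3
(∇×F)₂ = ∂F₁/∂r − ∂F₃/∂p = 6*p
(∇×F)₃ = ∂F₂/∂p − ∂F₁/∂q = 8*p*q - 4*p - 5*q^2
∇×F = (3, 6*p, 8*p*q - 4*p - 5*q^2)
At (-2, -2, 3): (3, -12, 20).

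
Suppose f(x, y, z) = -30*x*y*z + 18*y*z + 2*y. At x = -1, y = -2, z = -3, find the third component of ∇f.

(∇f)_3 = ∂f/∂z = -30*x*y + 18*y
At (-1, -2, -3): -96.

-96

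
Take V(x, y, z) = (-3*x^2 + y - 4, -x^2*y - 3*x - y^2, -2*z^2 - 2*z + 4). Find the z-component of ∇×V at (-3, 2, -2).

8

(∇×V)_3 = ∂V₂/∂x − ∂V₁/∂y
= -2*x*y - 3 − (1)
= -2*x*y - 4
At (-3, 2, -2): 8.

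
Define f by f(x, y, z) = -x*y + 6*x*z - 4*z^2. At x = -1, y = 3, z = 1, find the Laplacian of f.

-8

∂²f/∂x² = 0
∂²f/∂y² = 0
∂²f/∂z² = -8
∇²f = -8
At (-1, 3, 1): -8.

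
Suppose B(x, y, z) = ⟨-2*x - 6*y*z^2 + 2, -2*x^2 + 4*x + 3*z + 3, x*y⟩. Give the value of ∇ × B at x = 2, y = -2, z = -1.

(∇×B)₁ = ∂B₃/∂y − ∂B₂/∂z = x - 3
(∇×B)₂ = ∂B₁/∂z − ∂B₃/∂x = -12*y*z - y
(∇×B)₃ = ∂B₂/∂x − ∂B₁/∂y = -4*x + 6*z^2 + 4
∇×B = (x - 3, -12*y*z - y, -4*x + 6*z^2 + 4)
At (2, -2, -1): (-1, -22, 2).

(-1, -22, 2)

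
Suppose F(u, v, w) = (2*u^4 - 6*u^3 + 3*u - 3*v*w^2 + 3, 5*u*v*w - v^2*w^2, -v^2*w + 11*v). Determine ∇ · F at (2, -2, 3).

57

∂F₁/∂u = 8*u^3 - 18*u^2 + 3
∂F₂/∂v = 5*u*w - 2*v*w^2
∂F₃/∂w = -v^2
∇·F = 8*u^3 - 18*u^2 + 5*u*w - v^2 - 2*v*w^2 + 3
At (2, -2, 3): 57.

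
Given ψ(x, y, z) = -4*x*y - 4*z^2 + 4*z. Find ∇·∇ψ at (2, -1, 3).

-8

∂²ψ/∂x² = 0
∂²ψ/∂y² = 0
∂²ψ/∂z² = -8
∇²ψ = -8
At (2, -1, 3): -8.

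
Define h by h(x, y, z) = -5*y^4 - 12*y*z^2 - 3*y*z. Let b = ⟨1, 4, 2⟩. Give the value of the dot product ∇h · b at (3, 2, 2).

-1060

∂h/∂x = 0
∂h/∂y = -20*y^3 - 12*z^2 - 3*z
∂h/∂z = -24*y*z - 3*y
∇h at (3, 2, 2) = (0, -214, -102)
∇h · b = (0)(1) + (-214)(4) + (-102)(2) = -1060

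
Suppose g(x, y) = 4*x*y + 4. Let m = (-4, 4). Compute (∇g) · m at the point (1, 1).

0

∂g/∂x = 4*y
∂g/∂y = 4*x
∇g at (1, 1) = (4, 4)
∇g · m = (4)(-4) + (4)(4) = 0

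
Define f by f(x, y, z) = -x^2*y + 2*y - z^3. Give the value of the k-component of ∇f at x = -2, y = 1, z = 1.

(∇f)_3 = ∂f/∂z = -3*z^2
At (-2, 1, 1): -3.

-3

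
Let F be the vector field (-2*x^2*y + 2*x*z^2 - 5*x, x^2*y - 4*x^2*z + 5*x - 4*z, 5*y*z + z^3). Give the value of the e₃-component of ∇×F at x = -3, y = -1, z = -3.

-43

(∇×F)_3 = ∂F₂/∂x − ∂F₁/∂y
= 2*x*y - 8*x*z + 5 − (-2*x^2)
= 2*x^2 + 2*x*y - 8*x*z + 5
At (-3, -1, -3): -43.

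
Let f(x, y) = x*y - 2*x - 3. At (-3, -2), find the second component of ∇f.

(∇f)_2 = ∂f/∂y = x
At (-3, -2): -3.

-3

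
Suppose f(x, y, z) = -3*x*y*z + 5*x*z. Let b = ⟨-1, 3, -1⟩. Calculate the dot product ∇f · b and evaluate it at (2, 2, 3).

∂f/∂x = -3*y*z + 5*z
∂f/∂y = -3*x*z
∂f/∂z = -3*x*y + 5*x
∇f at (2, 2, 3) = (-3, -18, -2)
∇f · b = (-3)(-1) + (-18)(3) + (-2)(-1) = -49

-49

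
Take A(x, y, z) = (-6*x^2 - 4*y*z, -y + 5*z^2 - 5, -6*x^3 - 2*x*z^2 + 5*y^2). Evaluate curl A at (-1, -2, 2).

(∇×A)₁ = ∂A₃/∂y − ∂A₂/∂z = 10*y - 10*z
(∇×A)₂ = ∂A₁/∂z − ∂A₃/∂x = 18*x^2 - 4*y + 2*z^2
(∇×A)₃ = ∂A₂/∂x − ∂A₁/∂y = 4*z
∇×A = (10*y - 10*z, 18*x^2 - 4*y + 2*z^2, 4*z)
At (-1, -2, 2): (-40, 34, 8).

(-40, 34, 8)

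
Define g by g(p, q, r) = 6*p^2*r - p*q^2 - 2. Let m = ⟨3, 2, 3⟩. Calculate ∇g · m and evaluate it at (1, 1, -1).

∂g/∂p = 12*p*r - q^2
∂g/∂q = -2*p*q
∂g/∂r = 6*p^2
∇g at (1, 1, -1) = (-13, -2, 6)
∇g · m = (-13)(3) + (-2)(2) + (6)(3) = -25

-25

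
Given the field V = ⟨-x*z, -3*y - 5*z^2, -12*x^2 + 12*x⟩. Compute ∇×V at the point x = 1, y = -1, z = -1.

(-10, 11, 0)

(∇×V)₁ = ∂V₃/∂y − ∂V₂/∂z = 10*z
(∇×V)₂ = ∂V₁/∂z − ∂V₃/∂x = 23*x - 12
(∇×V)₃ = ∂V₂/∂x − ∂V₁/∂y = 0
∇×V = (10*z, 23*x - 12, 0)
At (1, -1, -1): (-10, 11, 0).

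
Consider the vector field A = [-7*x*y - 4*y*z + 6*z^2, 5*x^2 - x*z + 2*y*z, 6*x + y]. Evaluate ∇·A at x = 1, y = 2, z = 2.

-10

∂A₁/∂x = -7*y
∂A₂/∂y = 2*z
∂A₃/∂z = 0
∇·A = -7*y + 2*z
At (1, 2, 2): -10.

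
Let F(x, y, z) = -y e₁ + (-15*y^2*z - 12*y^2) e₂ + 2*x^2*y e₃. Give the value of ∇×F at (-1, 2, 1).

(62, 8, 1)

(∇×F)₁ = ∂F₃/∂y − ∂F₂/∂z = 2*x^2 + 15*y^2
(∇×F)₂ = ∂F₁/∂z − ∂F₃/∂x = -4*x*y
(∇×F)₃ = ∂F₂/∂x − ∂F₁/∂y = 1
∇×F = (2*x^2 + 15*y^2, -4*x*y, 1)
At (-1, 2, 1): (62, 8, 1).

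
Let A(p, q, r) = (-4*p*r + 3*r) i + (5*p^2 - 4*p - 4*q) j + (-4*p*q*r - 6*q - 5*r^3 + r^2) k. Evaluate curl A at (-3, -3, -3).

(-42, 51, -34)

(∇×A)₁ = ∂A₃/∂q − ∂A₂/∂r = -4*p*r - 6
(∇×A)₂ = ∂A₁/∂r − ∂A₃/∂p = -4*p + 4*q*r + 3
(∇×A)₃ = ∂A₂/∂p − ∂A₁/∂q = 10*p - 4
∇×A = (-4*p*r - 6, -4*p + 4*q*r + 3, 10*p - 4)
At (-3, -3, -3): (-42, 51, -34).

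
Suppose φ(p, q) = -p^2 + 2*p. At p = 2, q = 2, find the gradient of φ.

∂φ/∂p = -2*p + 2
∂φ/∂q = 0
∇φ = (-2*p + 2, 0)
At (2, 2): (-2, 0).

(-2, 0)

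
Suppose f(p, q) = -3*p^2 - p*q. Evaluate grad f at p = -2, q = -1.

∂f/∂p = -6*p - q
∂f/∂q = -p
∇f = (-6*p - q, -p)
At (-2, -1): (13, 2).

(13, 2)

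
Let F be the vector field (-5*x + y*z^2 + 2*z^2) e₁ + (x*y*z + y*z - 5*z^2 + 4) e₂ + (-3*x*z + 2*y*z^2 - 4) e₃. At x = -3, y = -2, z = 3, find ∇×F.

(∇×F)₁ = ∂F₃/∂y − ∂F₂/∂z = -x*y - y + 2*z^2 + 10*z
(∇×F)₂ = ∂F₁/∂z − ∂F₃/∂x = 2*y*z + 7*z
(∇×F)₃ = ∂F₂/∂x − ∂F₁/∂y = y*z - z^2
∇×F = (-x*y - y + 2*z^2 + 10*z, 2*y*z + 7*z, y*z - z^2)
At (-3, -2, 3): (44, 9, -15).

(44, 9, -15)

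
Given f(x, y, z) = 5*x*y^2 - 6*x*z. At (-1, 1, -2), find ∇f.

(17, -10, 6)

∂f/∂x = 5*y^2 - 6*z
∂f/∂y = 10*x*y
∂f/∂z = -6*x
∇f = (5*y^2 - 6*z, 10*x*y, -6*x)
At (-1, 1, -2): (17, -10, 6).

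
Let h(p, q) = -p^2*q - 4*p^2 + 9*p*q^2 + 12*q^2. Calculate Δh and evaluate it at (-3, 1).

-40

∂²h/∂p² = -2*(q + 4)
∂²h/∂q² = 6*(3*p + 4)
∇²h = 18*p - 2*q + 16
At (-3, 1): -40.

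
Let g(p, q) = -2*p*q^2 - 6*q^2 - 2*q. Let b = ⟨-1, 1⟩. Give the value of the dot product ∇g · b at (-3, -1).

0

∂g/∂p = -2*q^2
∂g/∂q = -4*p*q - 12*q - 2
∇g at (-3, -1) = (-2, -2)
∇g · b = (-2)(-1) + (-2)(1) = 0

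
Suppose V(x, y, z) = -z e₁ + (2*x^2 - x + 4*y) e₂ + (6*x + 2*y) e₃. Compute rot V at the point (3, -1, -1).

(∇×V)₁ = ∂V₃/∂y − ∂V₂/∂z = 2
(∇×V)₂ = ∂V₁/∂z − ∂V₃/∂x = -7
(∇×V)₃ = ∂V₂/∂x − ∂V₁/∂y = 4*x - 1
∇×V = (2, -7, 4*x - 1)
At (3, -1, -1): (2, -7, 11).

(2, -7, 11)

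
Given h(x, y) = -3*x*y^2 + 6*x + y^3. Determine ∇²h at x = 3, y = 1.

∂²h/∂x² = 0
∂²h/∂y² = 6*(-x + y)
∇²h = -6*x + 6*y
At (3, 1): -12.

-12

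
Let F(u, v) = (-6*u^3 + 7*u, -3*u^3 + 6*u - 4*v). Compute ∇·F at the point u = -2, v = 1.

∂F₁/∂u = -18*u^2 + 7
∂F₂/∂v = -4
∇·F = -18*u^2 + 3
At (-2, 1): -69.

-69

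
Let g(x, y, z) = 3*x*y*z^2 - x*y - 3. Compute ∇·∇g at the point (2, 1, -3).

12

∂²g/∂x² = 0
∂²g/∂y² = 0
∂²g/∂z² = 6*x*y
∇²g = 6*x*y
At (2, 1, -3): 12.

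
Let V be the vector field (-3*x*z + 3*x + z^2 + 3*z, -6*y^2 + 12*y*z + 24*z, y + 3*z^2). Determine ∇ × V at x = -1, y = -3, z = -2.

(13, 2, 0)

(∇×V)₁ = ∂V₃/∂y − ∂V₂/∂z = -12*y - 23
(∇×V)₂ = ∂V₁/∂z − ∂V₃/∂x = -3*x + 2*z + 3
(∇×V)₃ = ∂V₂/∂x − ∂V₁/∂y = 0
∇×V = (-12*y - 23, -3*x + 2*z + 3, 0)
At (-1, -3, -2): (13, 2, 0).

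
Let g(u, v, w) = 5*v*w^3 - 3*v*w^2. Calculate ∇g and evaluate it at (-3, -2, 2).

∂g/∂u = 0
∂g/∂v = 5*w^3 - 3*w^2
∂g/∂w = 15*v*w^2 - 6*v*w
∇g = (0, 5*w^3 - 3*w^2, 15*v*w^2 - 6*v*w)
At (-3, -2, 2): (0, 28, -96).

(0, 28, -96)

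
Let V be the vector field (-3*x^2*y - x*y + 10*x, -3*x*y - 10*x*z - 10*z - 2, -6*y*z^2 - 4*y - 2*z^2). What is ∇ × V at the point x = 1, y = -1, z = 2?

(-8, 0, -13)

(∇×V)₁ = ∂V₃/∂y − ∂V₂/∂z = 10*x - 6*z^2 + 6
(∇×V)₂ = ∂V₁/∂z − ∂V₃/∂x = 0
(∇×V)₃ = ∂V₂/∂x − ∂V₁/∂y = 3*x^2 + x - 3*y - 10*z
∇×V = (10*x - 6*z^2 + 6, 0, 3*x^2 + x - 3*y - 10*z)
At (1, -1, 2): (-8, 0, -13).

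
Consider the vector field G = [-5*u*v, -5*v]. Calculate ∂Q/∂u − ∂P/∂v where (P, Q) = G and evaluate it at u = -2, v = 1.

-10

∂G₂/∂u = 0
∂G₁/∂v = -5*u
Scalar curl = 5*u
At (-2, 1): -10.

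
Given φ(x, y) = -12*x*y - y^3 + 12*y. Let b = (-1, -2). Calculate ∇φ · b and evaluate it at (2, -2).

24

∂φ/∂x = -12*y
∂φ/∂y = -12*x - 3*y^2 + 12
∇φ at (2, -2) = (24, -24)
∇φ · b = (24)(-1) + (-24)(-2) = 24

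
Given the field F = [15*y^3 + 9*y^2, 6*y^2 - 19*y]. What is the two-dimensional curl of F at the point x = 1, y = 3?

-459

∂F₂/∂x = 0
∂F₁/∂y = 45*y^2 + 18*y
Scalar curl = -45*y^2 - 18*y
At (1, 3): -459.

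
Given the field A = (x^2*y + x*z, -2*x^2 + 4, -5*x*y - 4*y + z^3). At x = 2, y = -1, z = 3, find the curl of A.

(-14, -3, -12)

(∇×A)₁ = ∂A₃/∂y − ∂A₂/∂z = -5*x - 4
(∇×A)₂ = ∂A₁/∂z − ∂A₃/∂x = x + 5*y
(∇×A)₃ = ∂A₂/∂x − ∂A₁/∂y = -x^2 - 4*x
∇×A = (-5*x - 4, x + 5*y, -x^2 - 4*x)
At (2, -1, 3): (-14, -3, -12).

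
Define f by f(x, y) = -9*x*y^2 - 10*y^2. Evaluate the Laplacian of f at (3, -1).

∂²f/∂x² = 0
∂²f/∂y² = -2*(9*x + 10)
∇²f = -18*x - 20
At (3, -1): -74.

-74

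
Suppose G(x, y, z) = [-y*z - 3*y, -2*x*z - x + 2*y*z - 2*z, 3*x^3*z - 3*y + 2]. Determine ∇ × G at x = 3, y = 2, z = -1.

(1, 79, 3)

(∇×G)₁ = ∂G₃/∂y − ∂G₂/∂z = 2*x - 2*y - 1
(∇×G)₂ = ∂G₁/∂z − ∂G₃/∂x = -9*x^2*z - y
(∇×G)₃ = ∂G₂/∂x − ∂G₁/∂y = -z + 2
∇×G = (2*x - 2*y - 1, -9*x^2*z - y, -z + 2)
At (3, 2, -1): (1, 79, 3).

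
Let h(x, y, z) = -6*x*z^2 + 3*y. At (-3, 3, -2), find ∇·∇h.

∂²h/∂x² = 0
∂²h/∂y² = 0
∂²h/∂z² = -12*x
∇²h = -12*x
At (-3, 3, -2): 36.

36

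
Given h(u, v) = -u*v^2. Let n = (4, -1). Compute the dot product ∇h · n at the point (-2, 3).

∂h/∂u = -v^2
∂h/∂v = -2*u*v
∇h at (-2, 3) = (-9, 12)
∇h · n = (-9)(4) + (12)(-1) = -48

-48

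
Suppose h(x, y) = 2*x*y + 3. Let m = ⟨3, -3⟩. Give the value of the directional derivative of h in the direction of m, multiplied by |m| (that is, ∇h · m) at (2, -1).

-18

∂h/∂x = 2*y
∂h/∂y = 2*x
∇h at (2, -1) = (-2, 4)
∇h · m = (-2)(3) + (4)(-3) = -18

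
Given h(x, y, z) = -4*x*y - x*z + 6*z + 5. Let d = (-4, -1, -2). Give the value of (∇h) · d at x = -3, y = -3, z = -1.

∂h/∂x = -4*y - z
∂h/∂y = -4*x
∂h/∂z = -x + 6
∇h at (-3, -3, -1) = (13, 12, 9)
∇h · d = (13)(-4) + (12)(-1) + (9)(-2) = -82

-82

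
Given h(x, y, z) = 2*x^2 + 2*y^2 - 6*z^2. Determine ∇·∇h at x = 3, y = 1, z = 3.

∂²h/∂x² = 4
∂²h/∂y² = 4
∂²h/∂z² = -12
∇²h = -4
At (3, 1, 3): -4.

-4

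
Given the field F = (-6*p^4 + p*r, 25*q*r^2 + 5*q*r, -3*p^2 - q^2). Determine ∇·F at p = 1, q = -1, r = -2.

∂F₁/∂p = -24*p^3 + r
∂F₂/∂q = 25*r^2 + 5*r
∂F₃/∂r = 0
∇·F = -24*p^3 + 25*r^2 + 6*r
At (1, -1, -2): 64.

64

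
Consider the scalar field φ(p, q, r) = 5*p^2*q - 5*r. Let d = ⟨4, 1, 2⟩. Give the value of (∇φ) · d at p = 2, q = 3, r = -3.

250

∂φ/∂p = 10*p*q
∂φ/∂q = 5*p^2
∂φ/∂r = -5
∇φ at (2, 3, -3) = (60, 20, -5)
∇φ · d = (60)(4) + (20)(1) + (-5)(2) = 250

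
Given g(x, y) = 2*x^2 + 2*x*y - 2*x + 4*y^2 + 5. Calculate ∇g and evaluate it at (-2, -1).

(-12, -12)

∂g/∂x = 4*x + 2*y - 2
∂g/∂y = 2*x + 8*y
∇g = (4*x + 2*y - 2, 2*x + 8*y)
At (-2, -1): (-12, -12).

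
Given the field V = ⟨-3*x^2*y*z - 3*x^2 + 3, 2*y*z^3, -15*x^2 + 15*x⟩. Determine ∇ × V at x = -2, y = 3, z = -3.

(-162, -111, -36)

(∇×V)₁ = ∂V₃/∂y − ∂V₂/∂z = -6*y*z^2
(∇×V)₂ = ∂V₁/∂z − ∂V₃/∂x = -3*x^2*y + 30*x - 15
(∇×V)₃ = ∂V₂/∂x − ∂V₁/∂y = 3*x^2*z
∇×V = (-6*y*z^2, -3*x^2*y + 30*x - 15, 3*x^2*z)
At (-2, 3, -3): (-162, -111, -36).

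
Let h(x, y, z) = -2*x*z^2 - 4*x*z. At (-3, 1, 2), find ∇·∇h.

∂²h/∂x² = 0
∂²h/∂y² = 0
∂²h/∂z² = -4*x
∇²h = -4*x
At (-3, 1, 2): 12.

12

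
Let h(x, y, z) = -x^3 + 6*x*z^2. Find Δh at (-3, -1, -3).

∂²h/∂x² = -6*x
∂²h/∂y² = 0
∂²h/∂z² = 12*x
∇²h = 6*x
At (-3, -1, -3): -18.

-18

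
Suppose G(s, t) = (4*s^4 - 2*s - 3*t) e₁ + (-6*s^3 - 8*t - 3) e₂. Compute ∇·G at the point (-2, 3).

∂G₁/∂s = 16*s^3 - 2
∂G₂/∂t = -8
∇·G = 16*s^3 - 10
At (-2, 3): -138.

-138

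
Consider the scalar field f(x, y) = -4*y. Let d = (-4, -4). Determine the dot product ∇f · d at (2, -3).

16

∂f/∂x = 0
∂f/∂y = -4
∇f at (2, -3) = (0, -4)
∇f · d = (0)(-4) + (-4)(-4) = 16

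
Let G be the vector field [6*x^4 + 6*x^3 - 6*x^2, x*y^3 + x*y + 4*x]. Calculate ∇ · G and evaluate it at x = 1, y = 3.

58

∂G₁/∂x = 24*x^3 + 18*x^2 - 12*x
∂G₂/∂y = 3*x*y^2 + x
∇·G = 24*x^3 + 18*x^2 + 3*x*y^2 - 11*x
At (1, 3): 58.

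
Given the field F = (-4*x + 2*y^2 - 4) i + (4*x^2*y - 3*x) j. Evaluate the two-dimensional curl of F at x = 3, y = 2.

∂F₂/∂x = 8*x*y - 3
∂F₁/∂y = 4*y
Scalar curl = 8*x*y - 4*y - 3
At (3, 2): 37.

37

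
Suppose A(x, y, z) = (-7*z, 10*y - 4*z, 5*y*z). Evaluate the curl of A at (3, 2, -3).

(∇×A)₁ = ∂A₃/∂y − ∂A₂/∂z = 5*z + 4
(∇×A)₂ = ∂A₁/∂z − ∂A₃/∂x = -7
(∇×A)₃ = ∂A₂/∂x − ∂A₁/∂y = 0
∇×A = (5*z + 4, -7, 0)
At (3, 2, -3): (-11, -7, 0).

(-11, -7, 0)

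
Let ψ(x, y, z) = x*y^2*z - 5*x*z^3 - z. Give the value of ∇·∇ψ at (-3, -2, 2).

∂²ψ/∂x² = 0
∂²ψ/∂y² = 2*x*z
∂²ψ/∂z² = -30*x*z
∇²ψ = -28*x*z
At (-3, -2, 2): 168.

168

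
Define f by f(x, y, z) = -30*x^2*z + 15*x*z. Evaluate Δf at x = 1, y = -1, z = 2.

∂²f/∂x² = -60*z
∂²f/∂y² = 0
∂²f/∂z² = 0
∇²f = -60*z
At (1, -1, 2): -120.

-120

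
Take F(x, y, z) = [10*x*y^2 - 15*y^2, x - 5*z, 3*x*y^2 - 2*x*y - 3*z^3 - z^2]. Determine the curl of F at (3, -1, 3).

(∇×F)₁ = ∂F₃/∂y − ∂F₂/∂z = 6*x*y - 2*x + 5
(∇×F)₂ = ∂F₁/∂z − ∂F₃/∂x = -3*y^2 + 2*y
(∇×F)₃ = ∂F₂/∂x − ∂F₁/∂y = -20*x*y + 30*y + 1
∇×F = (6*x*y - 2*x + 5, -3*y^2 + 2*y, -20*x*y + 30*y + 1)
At (3, -1, 3): (-19, -5, 31).

(-19, -5, 31)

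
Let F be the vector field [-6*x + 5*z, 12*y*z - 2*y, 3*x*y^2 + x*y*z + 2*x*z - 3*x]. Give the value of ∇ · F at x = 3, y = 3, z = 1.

∂F₁/∂x = -6
∂F₂/∂y = 12*z - 2
∂F₃/∂z = x*y + 2*x
∇·F = x*y + 2*x + 12*z - 8
At (3, 3, 1): 19.

19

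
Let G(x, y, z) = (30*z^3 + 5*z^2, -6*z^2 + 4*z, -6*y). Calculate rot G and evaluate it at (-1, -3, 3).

(∇×G)₁ = ∂G₃/∂y − ∂G₂/∂z = 12*z - 10
(∇×G)₂ = ∂G₁/∂z − ∂G₃/∂x = 90*z^2 + 10*z
(∇×G)₃ = ∂G₂/∂x − ∂G₁/∂y = 0
∇×G = (12*z - 10, 90*z^2 + 10*z, 0)
At (-1, -3, 3): (26, 840, 0).

(26, 840, 0)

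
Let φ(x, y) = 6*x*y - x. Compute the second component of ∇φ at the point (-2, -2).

(∇φ)_2 = ∂φ/∂y = 6*x
At (-2, -2): -12.

-12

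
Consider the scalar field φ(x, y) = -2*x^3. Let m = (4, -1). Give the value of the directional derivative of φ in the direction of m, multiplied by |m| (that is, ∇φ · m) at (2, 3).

∂φ/∂x = -6*x^2
∂φ/∂y = 0
∇φ at (2, 3) = (-24, 0)
∇φ · m = (-24)(4) + (0)(-1) = -96

-96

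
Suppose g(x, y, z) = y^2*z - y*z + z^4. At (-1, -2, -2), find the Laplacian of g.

∂²g/∂x² = 0
∂²g/∂y² = 2*z
∂²g/∂z² = 12*z^2
∇²g = 12*z^2 + 2*z
At (-1, -2, -2): 44.

44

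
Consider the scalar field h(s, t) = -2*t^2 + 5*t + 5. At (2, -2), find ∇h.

∂h/∂s = 0
∂h/∂t = -4*t + 5
∇h = (0, -4*t + 5)
At (2, -2): (0, 13).

(0, 13)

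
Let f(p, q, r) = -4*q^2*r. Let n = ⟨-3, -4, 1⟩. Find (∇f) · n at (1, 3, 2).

∂f/∂p = 0
∂f/∂q = -8*q*r
∂f/∂r = -4*q^2
∇f at (1, 3, 2) = (0, -48, -36)
∇f · n = (0)(-3) + (-48)(-4) + (-36)(1) = 156

156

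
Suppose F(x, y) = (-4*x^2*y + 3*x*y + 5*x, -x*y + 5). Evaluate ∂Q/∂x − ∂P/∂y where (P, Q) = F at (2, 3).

7

∂F₂/∂x = -y
∂F₁/∂y = -4*x^2 + 3*x
Scalar curl = 4*x^2 - 3*x - y
At (2, 3): 7.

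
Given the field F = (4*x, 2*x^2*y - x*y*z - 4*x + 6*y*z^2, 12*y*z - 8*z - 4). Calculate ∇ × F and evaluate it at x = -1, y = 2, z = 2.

(-26, 0, -16)

(∇×F)₁ = ∂F₃/∂y − ∂F₂/∂z = x*y - 12*y*z + 12*z
(∇×F)₂ = ∂F₁/∂z − ∂F₃/∂x = 0
(∇×F)₃ = ∂F₂/∂x − ∂F₁/∂y = 4*x*y - y*z - 4
∇×F = (x*y - 12*y*z + 12*z, 0, 4*x*y - y*z - 4)
At (-1, 2, 2): (-26, 0, -16).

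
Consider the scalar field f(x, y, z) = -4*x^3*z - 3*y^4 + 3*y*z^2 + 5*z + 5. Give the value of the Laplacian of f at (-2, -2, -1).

-204

∂²f/∂x² = -24*x*z
∂²f/∂y² = -36*y^2
∂²f/∂z² = 6*y
∇²f = -24*x*z - 36*y^2 + 6*y
At (-2, -2, -1): -204.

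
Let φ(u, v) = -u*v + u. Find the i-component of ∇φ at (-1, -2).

(∇φ)_1 = ∂φ/∂u = -v + 1
At (-1, -2): 3.

3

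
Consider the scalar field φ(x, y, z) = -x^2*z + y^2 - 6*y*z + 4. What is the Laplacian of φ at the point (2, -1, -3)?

∂²φ/∂x² = -2*z
∂²φ/∂y² = 2
∂²φ/∂z² = 0
∇²φ = -2*z + 2
At (2, -1, -3): 8.

8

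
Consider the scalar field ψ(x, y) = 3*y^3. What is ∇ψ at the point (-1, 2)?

∂ψ/∂x = 0
∂ψ/∂y = 9*y^2
∇ψ = (0, 9*y^2)
At (-1, 2): (0, 36).

(0, 36)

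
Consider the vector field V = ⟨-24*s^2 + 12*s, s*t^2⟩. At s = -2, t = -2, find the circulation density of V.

4

∂V₂/∂s = t^2
∂V₁/∂t = 0
Scalar curl = t^2
At (-2, -2): 4.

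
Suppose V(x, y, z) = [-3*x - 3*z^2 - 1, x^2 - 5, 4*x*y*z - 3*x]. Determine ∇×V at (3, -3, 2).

(∇×V)₁ = ∂V₃/∂y − ∂V₂/∂z = 4*x*z
(∇×V)₂ = ∂V₁/∂z − ∂V₃/∂x = -4*y*z - 6*z + 3
(∇×V)₃ = ∂V₂/∂x − ∂V₁/∂y = 2*x
∇×V = (4*x*z, -4*y*z - 6*z + 3, 2*x)
At (3, -3, 2): (24, 15, 6).

(24, 15, 6)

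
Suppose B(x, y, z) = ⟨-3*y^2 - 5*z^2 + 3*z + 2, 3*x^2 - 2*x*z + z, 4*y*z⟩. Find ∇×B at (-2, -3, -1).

(∇×B)₁ = ∂B₃/∂y − ∂B₂/∂z = 2*x + 4*z - 1
(∇×B)₂ = ∂B₁/∂z − ∂B₃/∂x = -10*z + 3
(∇×B)₃ = ∂B₂/∂x − ∂B₁/∂y = 6*x + 6*y - 2*z
∇×B = (2*x + 4*z - 1, -10*z + 3, 6*x + 6*y - 2*z)
At (-2, -3, -1): (-9, 13, -28).

(-9, 13, -28)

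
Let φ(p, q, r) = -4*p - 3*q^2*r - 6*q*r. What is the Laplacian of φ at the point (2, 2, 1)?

-6

∂²φ/∂p² = 0
∂²φ/∂q² = -6*r
∂²φ/∂r² = 0
∇²φ = -6*r
At (2, 2, 1): -6.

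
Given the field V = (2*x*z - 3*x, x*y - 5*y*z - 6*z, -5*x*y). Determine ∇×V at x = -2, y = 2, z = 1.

(26, 6, 2)

(∇×V)₁ = ∂V₃/∂y − ∂V₂/∂z = -5*x + 5*y + 6
(∇×V)₂ = ∂V₁/∂z − ∂V₃/∂x = 2*x + 5*y
(∇×V)₃ = ∂V₂/∂x − ∂V₁/∂y = y
∇×V = (-5*x + 5*y + 6, 2*x + 5*y, y)
At (-2, 2, 1): (26, 6, 2).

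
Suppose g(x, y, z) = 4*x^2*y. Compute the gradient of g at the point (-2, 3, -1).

(-48, 16, 0)

∂g/∂x = 8*x*y
∂g/∂y = 4*x^2
∂g/∂z = 0
∇g = (8*x*y, 4*x^2, 0)
At (-2, 3, -1): (-48, 16, 0).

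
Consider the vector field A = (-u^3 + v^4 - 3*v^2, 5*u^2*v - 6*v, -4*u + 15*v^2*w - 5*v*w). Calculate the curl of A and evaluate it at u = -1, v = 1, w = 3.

(75, 4, -8)

(∇×A)₁ = ∂A₃/∂v − ∂A₂/∂w = 30*v*w - 5*w
(∇×A)₂ = ∂A₁/∂w − ∂A₃/∂u = 4
(∇×A)₃ = ∂A₂/∂u − ∂A₁/∂v = 10*u*v - 4*v^3 + 6*v
∇×A = (30*v*w - 5*w, 4, 10*u*v - 4*v^3 + 6*v)
At (-1, 1, 3): (75, 4, -8).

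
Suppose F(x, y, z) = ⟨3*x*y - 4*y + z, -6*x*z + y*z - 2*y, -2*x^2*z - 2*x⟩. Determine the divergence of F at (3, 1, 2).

∂F₁/∂x = 3*y
∂F₂/∂y = z - 2
∂F₃/∂z = -2*x^2
∇·F = -2*x^2 + 3*y + z - 2
At (3, 1, 2): -15.

-15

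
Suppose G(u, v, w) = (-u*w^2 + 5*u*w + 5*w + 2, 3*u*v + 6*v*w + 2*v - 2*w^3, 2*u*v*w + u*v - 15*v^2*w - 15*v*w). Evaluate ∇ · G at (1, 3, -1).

∂G₁/∂u = -w^2 + 5*w
∂G₂/∂v = 3*u + 6*w + 2
∂G₃/∂w = 2*u*v - 15*v^2 - 15*v
∇·G = 2*u*v + 3*u - 15*v^2 - 15*v - w^2 + 11*w + 2
At (1, 3, -1): -181.

-181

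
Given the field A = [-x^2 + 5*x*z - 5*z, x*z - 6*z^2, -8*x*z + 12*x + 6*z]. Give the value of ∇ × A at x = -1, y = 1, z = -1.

(-11, -30, -1)

(∇×A)₁ = ∂A₃/∂y − ∂A₂/∂z = -x + 12*z
(∇×A)₂ = ∂A₁/∂z − ∂A₃/∂x = 5*x + 8*z - 17
(∇×A)₃ = ∂A₂/∂x − ∂A₁/∂y = z
∇×A = (-x + 12*z, 5*x + 8*z - 17, z)
At (-1, 1, -1): (-11, -30, -1).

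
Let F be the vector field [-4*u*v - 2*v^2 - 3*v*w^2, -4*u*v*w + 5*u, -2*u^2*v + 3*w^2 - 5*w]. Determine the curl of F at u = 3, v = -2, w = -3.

(∇×F)₁ = ∂F₃/∂v − ∂F₂/∂w = -2*u^2 + 4*u*v
(∇×F)₂ = ∂F₁/∂w − ∂F₃/∂u = 4*u*v - 6*v*w
(∇×F)₃ = ∂F₂/∂u − ∂F₁/∂v = 4*u - 4*v*w + 4*v + 3*w^2 + 5
∇×F = (-2*u^2 + 4*u*v, 4*u*v - 6*v*w, 4*u - 4*v*w + 4*v + 3*w^2 + 5)
At (3, -2, -3): (-42, -60, 12).

(-42, -60, 12)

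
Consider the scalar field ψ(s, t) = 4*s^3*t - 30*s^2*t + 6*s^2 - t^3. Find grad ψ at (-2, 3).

(480, -179)

∂ψ/∂s = 12*s^2*t - 60*s*t + 12*s
∂ψ/∂t = 4*s^3 - 30*s^2 - 3*t^2
∇ψ = (12*s^2*t - 60*s*t + 12*s, 4*s^3 - 30*s^2 - 3*t^2)
At (-2, 3): (480, -179).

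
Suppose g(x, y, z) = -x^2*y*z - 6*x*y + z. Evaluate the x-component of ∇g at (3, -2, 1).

24

(∇g)_1 = ∂g/∂x = -2*x*y*z - 6*y
At (3, -2, 1): 24.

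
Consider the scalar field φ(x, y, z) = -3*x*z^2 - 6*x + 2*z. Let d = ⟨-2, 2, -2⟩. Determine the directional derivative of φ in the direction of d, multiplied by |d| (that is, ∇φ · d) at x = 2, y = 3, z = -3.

∂φ/∂x = -3*z^2 - 6
∂φ/∂y = 0
∂φ/∂z = -6*x*z + 2
∇φ at (2, 3, -3) = (-33, 0, 38)
∇φ · d = (-33)(-2) + (0)(2) + (38)(-2) = -10

-10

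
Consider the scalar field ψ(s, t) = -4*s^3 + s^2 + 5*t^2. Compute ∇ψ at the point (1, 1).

(-10, 10)

∂ψ/∂s = -12*s^2 + 2*s
∂ψ/∂t = 10*t
∇ψ = (-12*s^2 + 2*s, 10*t)
At (1, 1): (-10, 10).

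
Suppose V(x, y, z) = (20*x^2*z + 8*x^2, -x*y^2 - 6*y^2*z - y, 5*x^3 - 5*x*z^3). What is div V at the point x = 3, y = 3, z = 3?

∂V₁/∂x = 40*x*z + 16*x
∂V₂/∂y = -2*x*y - 12*y*z - 1
∂V₃/∂z = -15*x*z^2
∇·V = -2*x*y - 15*x*z^2 + 40*x*z + 16*x - 12*y*z - 1
At (3, 3, 3): -124.

-124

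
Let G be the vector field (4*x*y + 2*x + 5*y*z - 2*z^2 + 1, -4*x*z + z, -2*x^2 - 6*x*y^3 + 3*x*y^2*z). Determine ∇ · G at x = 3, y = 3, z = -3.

95

∂G₁/∂x = 4*y + 2
∂G₂/∂y = 0
∂G₃/∂z = 3*x*y^2
∇·G = 3*x*y^2 + 4*y + 2
At (3, 3, -3): 95.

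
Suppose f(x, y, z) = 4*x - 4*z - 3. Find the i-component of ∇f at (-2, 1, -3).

4

(∇f)_1 = ∂f/∂x = 4
At (-2, 1, -3): 4.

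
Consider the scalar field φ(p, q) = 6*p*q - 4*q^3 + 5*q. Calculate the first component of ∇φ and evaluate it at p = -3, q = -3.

-18

(∇φ)_1 = ∂φ/∂p = 6*q
At (-3, -3): -18.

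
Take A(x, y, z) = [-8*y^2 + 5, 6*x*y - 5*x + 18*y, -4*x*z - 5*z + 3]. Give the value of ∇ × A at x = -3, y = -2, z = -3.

(∇×A)₁ = ∂A₃/∂y − ∂A₂/∂z = 0
(∇×A)₂ = ∂A₁/∂z − ∂A₃/∂x = 4*z
(∇×A)₃ = ∂A₂/∂x − ∂A₁/∂y = 22*y - 5
∇×A = (0, 4*z, 22*y - 5)
At (-3, -2, -3): (0, -12, -49).

(0, -12, -49)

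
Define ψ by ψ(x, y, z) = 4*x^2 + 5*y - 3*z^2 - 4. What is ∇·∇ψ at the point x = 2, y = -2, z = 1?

2

∂²ψ/∂x² = 8
∂²ψ/∂y² = 0
∂²ψ/∂z² = -6
∇²ψ = 2
At (2, -2, 1): 2.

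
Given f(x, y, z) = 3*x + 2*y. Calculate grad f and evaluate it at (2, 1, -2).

(3, 2, 0)

∂f/∂x = 3
∂f/∂y = 2
∂f/∂z = 0
∇f = (3, 2, 0)
At (2, 1, -2): (3, 2, 0).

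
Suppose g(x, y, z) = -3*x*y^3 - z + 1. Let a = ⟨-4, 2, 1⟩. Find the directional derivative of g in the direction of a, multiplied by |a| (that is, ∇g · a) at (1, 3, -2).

161

∂g/∂x = -3*y^3
∂g/∂y = -9*x*y^2
∂g/∂z = -1
∇g at (1, 3, -2) = (-81, -81, -1)
∇g · a = (-81)(-4) + (-81)(2) + (-1)(1) = 161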